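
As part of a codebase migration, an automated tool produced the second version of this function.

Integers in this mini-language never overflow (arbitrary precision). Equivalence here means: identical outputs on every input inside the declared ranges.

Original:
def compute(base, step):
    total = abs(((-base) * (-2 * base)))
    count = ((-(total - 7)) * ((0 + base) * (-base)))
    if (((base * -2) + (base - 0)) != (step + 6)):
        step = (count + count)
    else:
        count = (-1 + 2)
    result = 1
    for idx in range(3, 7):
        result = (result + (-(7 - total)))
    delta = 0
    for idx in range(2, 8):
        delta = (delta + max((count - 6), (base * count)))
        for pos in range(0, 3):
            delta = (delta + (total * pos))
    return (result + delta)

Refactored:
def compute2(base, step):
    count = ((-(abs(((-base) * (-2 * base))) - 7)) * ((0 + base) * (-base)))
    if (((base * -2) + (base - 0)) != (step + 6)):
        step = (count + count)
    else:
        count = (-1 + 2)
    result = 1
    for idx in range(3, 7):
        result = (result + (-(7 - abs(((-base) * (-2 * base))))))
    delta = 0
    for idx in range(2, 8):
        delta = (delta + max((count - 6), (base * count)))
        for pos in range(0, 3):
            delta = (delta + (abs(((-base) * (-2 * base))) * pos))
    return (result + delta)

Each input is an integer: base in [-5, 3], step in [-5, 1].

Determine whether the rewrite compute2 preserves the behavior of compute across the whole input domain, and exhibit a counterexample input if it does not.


The two versions differ — the changes include arithmetic usage differs, constant usage differs, min/max/abs usage differs, local variable names differ, statement counts differ.
As a probe, take base=-4, step=0: compute runs total = 32; count = 400; (((base * -2) + (base - 0)) != (step + 6)) -> true; step = 800; result = 1; [idx=3]; result = 26; [idx=4]; result = 51; [idx=5]; result = 76; [idx=6]; result = 101; delta = 0; [idx=2]; delta = 394; [pos=0]; delta = 394; [pos=1]; delta = 426; [pos=2]; delta = 490; [idx=3]; delta = 884; [pos=0]; delta = 884; [pos=1]; delta = 916; [pos=2]; delta = 980; [idx=4]; delta = 1374; [pos=0]; delta = 1374; [pos=1]; delta = 1406; [pos=2]; delta = 1470; [idx=5]; delta = 1864; [pos=0]; delta = 1864; [pos=1]; delta = 1896; [pos=2]; delta = 1960; [idx=6]; delta = 2354; [pos=0]; delta = 2354; [pos=1]; delta = 2386; [pos=2]; delta = 2450; [idx=7]; delta = 2844; [pos=0]; delta = 2844; [pos=1]; delta = 2876; [pos=2]; delta = 2940; return 3041; compute2 runs count = 400; (((base * -2) + (base - 0)) != (step + 6)) -> true; step = 800; result = 1; [idx=3]; result = 26; [idx=4]; result = 51; [idx=5]; result = 76; [idx=6]; result = 101; delta = 0; [idx=2]; delta = 394; [pos=0]; delta = 394; [pos=1]; delta = 426; [pos=2]; delta = 490; [idx=3]; delta = 884; [pos=0]; delta = 884; [pos=1]; delta = 916; [pos=2]; delta = 980; [idx=4]; delta = 1374; [pos=0]; delta = 1374; [pos=1]; delta = 1406; [pos=2]; delta = 1470; [idx=5]; delta = 1864; [pos=0]; delta = 1864; [pos=1]; delta = 1896; [pos=2]; delta = 1960; [idx=6]; delta = 2354; [pos=0]; delta = 2354; [pos=1]; delta = 2386; [pos=2]; delta = 2450; [idx=7]; delta = 2844; [pos=0]; delta = 2844; [pos=1]; delta = 2876; [pos=2]; delta = 2940; return 3041; both end at 3041.
Across all 63 domain points the two functions coincide.
verdict: equivalent


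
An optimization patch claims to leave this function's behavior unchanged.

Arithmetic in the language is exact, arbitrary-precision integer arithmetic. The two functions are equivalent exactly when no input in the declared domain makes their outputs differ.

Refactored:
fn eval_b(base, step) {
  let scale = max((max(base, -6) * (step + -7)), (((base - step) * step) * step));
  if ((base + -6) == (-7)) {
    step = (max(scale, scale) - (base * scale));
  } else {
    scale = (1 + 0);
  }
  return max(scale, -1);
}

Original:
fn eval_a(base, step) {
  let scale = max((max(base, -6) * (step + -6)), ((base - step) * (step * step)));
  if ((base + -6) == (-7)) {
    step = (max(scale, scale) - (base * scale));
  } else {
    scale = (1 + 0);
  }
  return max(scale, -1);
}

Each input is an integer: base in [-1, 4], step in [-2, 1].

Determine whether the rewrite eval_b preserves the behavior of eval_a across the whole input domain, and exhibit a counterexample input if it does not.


Take base=-1, step=-2.
eval_a: scale=8, then ((base + -6) == (-7)) is true, then step=16, then returns 8
eval_b: scale=9, then ((base + -6) == (-7)) is true, then step=18, then returns 9
8 against 9: the behavior changed.
verdict: not equivalent; witness: base=-1, step=-2


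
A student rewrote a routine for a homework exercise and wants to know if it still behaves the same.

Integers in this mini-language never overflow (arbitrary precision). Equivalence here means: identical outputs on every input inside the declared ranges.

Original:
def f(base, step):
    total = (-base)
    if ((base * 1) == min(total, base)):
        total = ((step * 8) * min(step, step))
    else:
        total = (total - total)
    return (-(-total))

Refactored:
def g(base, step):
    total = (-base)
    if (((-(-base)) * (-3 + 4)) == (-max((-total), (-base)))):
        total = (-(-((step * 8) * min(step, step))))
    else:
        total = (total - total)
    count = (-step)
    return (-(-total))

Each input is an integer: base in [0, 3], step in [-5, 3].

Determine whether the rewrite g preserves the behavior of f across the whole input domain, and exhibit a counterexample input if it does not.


Although arithmetic usage differs; min/max/abs usage differs; local variable names differ; constant usage differs; statement counts differ, 36/36 inputs agree.
verdict: equivalent


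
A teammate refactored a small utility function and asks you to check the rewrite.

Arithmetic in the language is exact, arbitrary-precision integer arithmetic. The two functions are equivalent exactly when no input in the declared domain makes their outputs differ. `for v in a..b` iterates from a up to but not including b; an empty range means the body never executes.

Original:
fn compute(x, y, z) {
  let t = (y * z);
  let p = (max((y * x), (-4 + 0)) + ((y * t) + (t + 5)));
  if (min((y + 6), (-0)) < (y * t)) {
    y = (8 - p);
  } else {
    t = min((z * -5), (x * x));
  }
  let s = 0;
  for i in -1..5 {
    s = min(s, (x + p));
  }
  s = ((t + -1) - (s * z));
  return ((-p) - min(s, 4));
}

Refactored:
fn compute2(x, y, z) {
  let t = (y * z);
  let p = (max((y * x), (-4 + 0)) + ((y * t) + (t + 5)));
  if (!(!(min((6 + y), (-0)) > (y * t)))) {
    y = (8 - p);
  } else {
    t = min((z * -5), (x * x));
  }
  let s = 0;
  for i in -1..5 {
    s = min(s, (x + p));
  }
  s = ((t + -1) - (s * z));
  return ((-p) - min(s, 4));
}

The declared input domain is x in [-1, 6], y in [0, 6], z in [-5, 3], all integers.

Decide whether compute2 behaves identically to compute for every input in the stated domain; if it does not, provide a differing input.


Consider the input x=-1, y=1, z=-5.
compute: t becomes -5; next p becomes -6; next (min((y + 6), (-0)) < (y * t)) evaluates to false; next t becomes 1; next s becomes 0; next at i=-1:; next s becomes -7; next at i=0:; next s becomes -7; next at i=1:; next s becomes -7; next at i=2:; next s becomes -7; next at i=3:; next s becomes -7; next at i=4:; next s becomes -7; next s becomes -35; next final value 41
compute2: t becomes -5; next p becomes -6; next (!(!(min((6 + y), (-0)) > (y * t)))) evaluates to true; next y becomes 14; next s becomes 0; next at i=-1:; next s becomes -7; next at i=0:; next s becomes -7; next at i=1:; next s becomes -7; next at i=2:; next s becomes -7; next at i=3:; next s becomes -7; next at i=4:; next s becomes -7; next s becomes -41; next final value 47
41 and 47 differ, so these are not the same function on this domain.
verdict: not equivalent; witness: x=-1, y=1, z=-5


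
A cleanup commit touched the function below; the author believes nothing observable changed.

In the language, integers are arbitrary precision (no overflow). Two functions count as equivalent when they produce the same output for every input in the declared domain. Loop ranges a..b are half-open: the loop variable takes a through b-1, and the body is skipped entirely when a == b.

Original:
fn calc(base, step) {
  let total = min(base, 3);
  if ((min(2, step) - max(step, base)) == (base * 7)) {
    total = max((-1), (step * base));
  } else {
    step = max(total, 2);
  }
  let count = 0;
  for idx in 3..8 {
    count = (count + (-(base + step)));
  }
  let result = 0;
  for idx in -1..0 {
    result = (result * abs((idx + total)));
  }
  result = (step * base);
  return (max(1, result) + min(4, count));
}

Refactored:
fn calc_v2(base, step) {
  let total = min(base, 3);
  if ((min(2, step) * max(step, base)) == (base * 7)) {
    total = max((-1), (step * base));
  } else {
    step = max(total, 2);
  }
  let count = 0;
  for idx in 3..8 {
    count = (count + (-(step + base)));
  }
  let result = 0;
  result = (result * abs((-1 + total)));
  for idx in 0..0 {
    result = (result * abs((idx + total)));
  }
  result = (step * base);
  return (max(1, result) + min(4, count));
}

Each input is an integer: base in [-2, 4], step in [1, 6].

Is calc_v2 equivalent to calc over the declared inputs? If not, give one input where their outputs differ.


Input base=0, step=1: -4 from calc versus -9 from calc_v2.
verdict: not equivalent; witness: base=0, step=1


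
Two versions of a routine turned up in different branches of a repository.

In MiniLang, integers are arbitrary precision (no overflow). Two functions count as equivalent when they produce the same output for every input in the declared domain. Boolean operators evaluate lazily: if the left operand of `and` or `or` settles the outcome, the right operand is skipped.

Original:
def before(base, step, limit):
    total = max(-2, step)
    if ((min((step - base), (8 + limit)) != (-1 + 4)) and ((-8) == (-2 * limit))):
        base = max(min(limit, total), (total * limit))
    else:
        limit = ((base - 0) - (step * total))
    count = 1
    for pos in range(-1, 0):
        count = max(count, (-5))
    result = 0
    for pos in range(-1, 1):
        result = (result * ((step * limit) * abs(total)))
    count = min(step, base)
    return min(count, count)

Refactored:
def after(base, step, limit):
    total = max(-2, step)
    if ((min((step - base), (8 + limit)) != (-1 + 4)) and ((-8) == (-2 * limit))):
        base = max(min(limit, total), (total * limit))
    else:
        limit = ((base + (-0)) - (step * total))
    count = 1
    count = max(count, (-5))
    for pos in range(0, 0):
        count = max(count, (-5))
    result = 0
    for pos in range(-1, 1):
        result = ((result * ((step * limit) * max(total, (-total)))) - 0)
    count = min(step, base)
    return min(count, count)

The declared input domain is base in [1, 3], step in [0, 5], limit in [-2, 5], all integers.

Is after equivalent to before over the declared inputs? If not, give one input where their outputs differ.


Behavior is preserved: although arithmetic usage differs; constant usage differs; loop structure differs; min/max/abs usage differs; statement counts differ, the outputs never diverge.
One worked example (base=2, step=4, limit=3) — before: total := 4 | ((min((step - base), (8 + limit)) != (-1 + 4)) and ((-8) == (-2 * limit))): false | limit := -14 | count := 1 | iter pos=-1: | count := 1 | result := 0 | iter pos=-1: | result := 0 | iter pos=0: | result := 0 | count := 2 | result 2; after: total := 4 | ((min((step - base), (8 + limit)) != (-1 + 4)) and ((-8) == (-2 * limit))): false | limit := -14 | count := 1 | count := 1 | loop over pos: empty range | result := 0 | iter pos=-1: | result := 0 | iter pos=0: | result := 0 | count := 2 | result 2; agreement on 2.
Checked all 144 inputs in the declared domain: the outputs agree on every one.
verdict: equivalent


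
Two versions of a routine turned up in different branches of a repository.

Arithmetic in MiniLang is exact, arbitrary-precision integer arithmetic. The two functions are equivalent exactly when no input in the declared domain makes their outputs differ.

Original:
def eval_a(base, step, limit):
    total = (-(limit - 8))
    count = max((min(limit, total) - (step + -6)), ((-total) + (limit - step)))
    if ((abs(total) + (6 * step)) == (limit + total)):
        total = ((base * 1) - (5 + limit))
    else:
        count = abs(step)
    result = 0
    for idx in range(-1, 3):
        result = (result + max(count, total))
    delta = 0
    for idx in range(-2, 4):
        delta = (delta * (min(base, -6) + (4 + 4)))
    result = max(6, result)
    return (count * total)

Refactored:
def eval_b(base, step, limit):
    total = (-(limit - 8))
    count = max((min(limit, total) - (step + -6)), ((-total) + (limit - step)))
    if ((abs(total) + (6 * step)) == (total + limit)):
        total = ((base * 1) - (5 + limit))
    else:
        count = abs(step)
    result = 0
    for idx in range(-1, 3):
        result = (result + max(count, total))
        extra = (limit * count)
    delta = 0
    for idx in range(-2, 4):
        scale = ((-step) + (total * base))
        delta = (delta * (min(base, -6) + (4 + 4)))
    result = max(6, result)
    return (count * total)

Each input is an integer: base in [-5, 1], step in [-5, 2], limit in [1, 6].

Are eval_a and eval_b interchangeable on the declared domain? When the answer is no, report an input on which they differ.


This is a faithful refactor — arithmetic usage differs; and local variable names differ; and statement counts differ, but the computed results match everywhere.
Tracing base=-2, step=-3, limit=4: eval_a: total=4, then count=13, then ((abs(total) + (6 * step)) == (limit + total)) is false, then count=3, then result=0, then (idx=-1), then result=4, then (idx=0), then result=8, then (idx=1), then result=12, then (idx=2), then result=16, then delta=0, then (idx=-2), then delta=0, then (idx=-1), then delta=0, then (idx=0), then delta=0, then (idx=1), then delta=0, then (idx=2), then delta=0, then (idx=3), then delta=0, then result=16, then returns 12 | eval_b: total=4, then count=13, then ((abs(total) + (6 * step)) == (total + limit)) is false, then count=3, then result=0, then (idx=-1), then result=4, then extra=12, then (idx=0), then result=8, then extra=12, then (idx=1), then result=12, then extra=12, then (idx=2), then result=16, then extra=12, then delta=0, then (idx=-2), then scale=-5, then delta=0, then (idx=-1), then scale=-5, then delta=0, then (idx=0), then scale=-5, then delta=0, then (idx=1), then scale=-5, then delta=0, then (idx=2), then scale=-5, then delta=0, then (idx=3), then scale=-5, then delta=0, then result=16, then returns 12 — matching result 12.
Across all 336 domain points the two functions coincide.
verdict: equivalent


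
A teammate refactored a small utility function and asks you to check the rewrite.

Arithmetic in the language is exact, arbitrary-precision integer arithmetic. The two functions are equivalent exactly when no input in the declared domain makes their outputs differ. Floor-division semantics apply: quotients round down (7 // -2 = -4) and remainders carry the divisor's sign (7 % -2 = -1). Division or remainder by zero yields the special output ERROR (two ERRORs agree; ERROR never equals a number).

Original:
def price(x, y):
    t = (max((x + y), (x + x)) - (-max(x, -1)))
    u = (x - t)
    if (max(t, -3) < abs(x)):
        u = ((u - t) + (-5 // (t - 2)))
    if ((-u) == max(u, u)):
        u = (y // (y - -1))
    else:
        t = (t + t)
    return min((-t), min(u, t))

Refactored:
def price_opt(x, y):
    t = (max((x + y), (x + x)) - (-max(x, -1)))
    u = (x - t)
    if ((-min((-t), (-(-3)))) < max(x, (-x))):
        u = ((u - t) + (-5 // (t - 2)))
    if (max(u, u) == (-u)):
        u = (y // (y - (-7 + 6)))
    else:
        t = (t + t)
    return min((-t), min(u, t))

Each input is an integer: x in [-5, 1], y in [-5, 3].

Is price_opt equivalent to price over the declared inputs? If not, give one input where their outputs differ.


Reading the diff, among the changes: min/max/abs usage differs; also constant usage differs; also arithmetic usage differs.
As a probe, take x=-3, y=3: price runs t becomes -1; next u becomes -2; next (max(t, -3) < abs(x)) evaluates to true; next u becomes 0; next ((-u) == max(u, u)) evaluates to true; next u becomes 0; next final value -1; price_opt runs t becomes -1; next u becomes -2; next ((-min((-t), (-(-3)))) < max(x, (-x))) evaluates to true; next u becomes 0; next (max(u, u) == (-u)) evaluates to true; next u becomes 0; next final value -1; both end at -1.
An exhaustive pass over the 63 declared inputs shows identical outputs.
verdict: equivalent


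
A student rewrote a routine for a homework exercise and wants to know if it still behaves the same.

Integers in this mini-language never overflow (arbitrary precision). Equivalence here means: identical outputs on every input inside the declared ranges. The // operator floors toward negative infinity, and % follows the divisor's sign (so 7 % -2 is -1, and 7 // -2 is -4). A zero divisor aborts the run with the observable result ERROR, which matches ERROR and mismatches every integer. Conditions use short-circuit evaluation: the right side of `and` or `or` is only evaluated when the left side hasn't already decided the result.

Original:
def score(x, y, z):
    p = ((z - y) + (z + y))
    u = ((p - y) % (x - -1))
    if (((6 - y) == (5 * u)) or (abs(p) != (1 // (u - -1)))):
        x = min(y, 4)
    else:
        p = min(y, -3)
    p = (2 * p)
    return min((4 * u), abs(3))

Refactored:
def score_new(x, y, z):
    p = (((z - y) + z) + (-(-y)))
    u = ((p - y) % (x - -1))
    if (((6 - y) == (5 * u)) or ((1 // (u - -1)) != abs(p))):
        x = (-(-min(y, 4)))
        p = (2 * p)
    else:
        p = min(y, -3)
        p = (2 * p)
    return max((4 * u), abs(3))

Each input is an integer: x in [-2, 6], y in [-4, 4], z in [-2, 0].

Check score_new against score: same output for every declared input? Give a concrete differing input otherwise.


These are not equivalent — on x=-2, y=-4, z=-2 the outputs split (0 vs 3).
score: p = -4; u = 0; (((6 - y) == (5 * u)) or (abs(p) != (1 // (u - -1)))) -> true; x = -4; p = -8; return 0
score_new: p = -4; u = 0; (((6 - y) == (5 * u)) or ((1 // (u - -1)) != abs(p))) -> true; x = -4; p = -8; return 3
verdict: not equivalent; witness: x=-2, y=-4, z=-2


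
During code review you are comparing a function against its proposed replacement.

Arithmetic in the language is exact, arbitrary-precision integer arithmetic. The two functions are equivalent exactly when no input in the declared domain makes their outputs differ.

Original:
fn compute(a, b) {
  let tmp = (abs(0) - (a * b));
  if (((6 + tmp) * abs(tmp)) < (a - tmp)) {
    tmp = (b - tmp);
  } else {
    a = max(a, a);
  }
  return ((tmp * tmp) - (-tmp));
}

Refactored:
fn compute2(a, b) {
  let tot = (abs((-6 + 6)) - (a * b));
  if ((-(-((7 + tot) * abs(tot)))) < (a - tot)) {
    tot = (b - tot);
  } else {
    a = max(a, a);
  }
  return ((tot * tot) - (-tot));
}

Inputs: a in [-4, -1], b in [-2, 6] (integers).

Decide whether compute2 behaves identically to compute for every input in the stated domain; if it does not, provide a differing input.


These are not equivalent — on a=-3, b=-2 the outputs split (20 vs 30).
compute: tmp = -6; (((6 + tmp) * abs(tmp)) < (a - tmp)) -> true; tmp = 4; return 20
compute2: tot = -6; ((-(-((7 + tot) * abs(tot)))) < (a - tot)) -> false; a = -3; return 30
verdict: not equivalent; witness: a=-3, b=-2


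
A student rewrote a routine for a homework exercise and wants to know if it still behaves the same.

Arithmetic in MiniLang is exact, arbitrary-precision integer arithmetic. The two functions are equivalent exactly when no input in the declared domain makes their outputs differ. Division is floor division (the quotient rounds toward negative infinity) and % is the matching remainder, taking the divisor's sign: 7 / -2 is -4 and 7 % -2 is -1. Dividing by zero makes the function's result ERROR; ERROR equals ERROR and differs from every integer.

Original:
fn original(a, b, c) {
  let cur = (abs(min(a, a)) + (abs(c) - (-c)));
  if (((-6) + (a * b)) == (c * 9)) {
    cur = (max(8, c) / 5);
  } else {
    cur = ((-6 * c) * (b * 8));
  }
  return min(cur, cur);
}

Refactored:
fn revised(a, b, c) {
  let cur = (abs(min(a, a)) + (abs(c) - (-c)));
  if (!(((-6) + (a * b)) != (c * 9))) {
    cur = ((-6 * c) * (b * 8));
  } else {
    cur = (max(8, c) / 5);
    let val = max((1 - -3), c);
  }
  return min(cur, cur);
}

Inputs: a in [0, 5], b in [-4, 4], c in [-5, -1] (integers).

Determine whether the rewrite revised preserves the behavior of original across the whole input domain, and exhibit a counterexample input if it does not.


These are not equivalent — on a=0, b=-4, c=-5 the outputs split (-960 vs 1).
original: cur = 0; (((-6) + (a * b)) == (c * 9)) -> false; cur = -960; return -960
revised: cur = 0; (!(((-6) + (a * b)) != (c * 9))) -> false; cur = 1; val = 4; return 1
verdict: not equivalent; witness: a=0, b=-4, c=-5


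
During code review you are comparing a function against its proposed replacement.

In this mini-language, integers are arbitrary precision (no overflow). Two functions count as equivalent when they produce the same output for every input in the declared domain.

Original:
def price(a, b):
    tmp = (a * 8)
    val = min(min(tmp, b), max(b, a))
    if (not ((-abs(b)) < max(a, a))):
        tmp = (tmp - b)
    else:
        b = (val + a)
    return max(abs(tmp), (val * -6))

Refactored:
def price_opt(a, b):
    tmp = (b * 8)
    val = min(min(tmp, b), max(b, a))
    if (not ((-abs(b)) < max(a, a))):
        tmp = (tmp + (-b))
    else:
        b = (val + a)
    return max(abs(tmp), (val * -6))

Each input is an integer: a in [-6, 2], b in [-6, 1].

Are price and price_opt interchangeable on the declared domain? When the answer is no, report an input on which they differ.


At a=-6, b=-5: price gives 288, price_opt gives 240.
verdict: not equivalent; witness: a=-6, b=-5


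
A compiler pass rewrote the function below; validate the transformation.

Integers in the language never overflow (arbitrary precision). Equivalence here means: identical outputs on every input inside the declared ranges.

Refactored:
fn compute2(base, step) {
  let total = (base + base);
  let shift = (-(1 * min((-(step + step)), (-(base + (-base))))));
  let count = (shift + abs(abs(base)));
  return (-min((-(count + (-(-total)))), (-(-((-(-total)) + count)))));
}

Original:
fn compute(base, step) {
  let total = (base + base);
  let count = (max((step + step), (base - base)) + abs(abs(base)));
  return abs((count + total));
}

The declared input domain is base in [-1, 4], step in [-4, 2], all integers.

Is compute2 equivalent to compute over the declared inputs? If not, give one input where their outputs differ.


Reading the diff, among the changes: statement counts differ, and min/max/abs usage differs, and arithmetic usage differs, and constant usage differs, and local variable names differ.
As a probe, take base=4, step=-4: compute runs total := 8 | count := 4 | result 12; compute2 runs total := 8 | shift := 0 | count := 4 | result 12; both end at 12.
An exhaustive pass over the 42 declared inputs shows identical outputs.
verdict: equivalent


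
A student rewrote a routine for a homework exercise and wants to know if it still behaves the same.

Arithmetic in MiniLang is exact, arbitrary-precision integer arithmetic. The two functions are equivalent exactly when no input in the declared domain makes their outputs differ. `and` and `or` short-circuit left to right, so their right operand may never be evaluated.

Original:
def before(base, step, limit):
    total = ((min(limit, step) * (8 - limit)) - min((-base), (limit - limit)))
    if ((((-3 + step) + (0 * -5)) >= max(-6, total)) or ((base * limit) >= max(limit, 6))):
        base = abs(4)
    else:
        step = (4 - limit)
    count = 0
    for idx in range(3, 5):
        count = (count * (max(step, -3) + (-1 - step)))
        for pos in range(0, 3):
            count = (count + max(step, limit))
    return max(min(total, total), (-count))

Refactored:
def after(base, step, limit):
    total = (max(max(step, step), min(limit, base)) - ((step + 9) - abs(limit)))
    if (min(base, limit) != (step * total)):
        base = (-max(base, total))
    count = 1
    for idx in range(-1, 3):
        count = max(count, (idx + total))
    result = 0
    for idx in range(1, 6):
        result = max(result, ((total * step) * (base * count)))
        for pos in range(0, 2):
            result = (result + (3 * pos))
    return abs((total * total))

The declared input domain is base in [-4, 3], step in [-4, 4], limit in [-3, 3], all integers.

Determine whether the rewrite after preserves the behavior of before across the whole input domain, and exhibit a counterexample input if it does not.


Try base=-4, step=-4, limit=-3.
before: total = -44; ((((-3 + step) + (0 * -5)) >= max(-6, total)) or ((base * limit) >= max(limit, 6))) -> true; base = 4; count = 0; [idx=3]; count = 0; [pos=0]; count = -3; [pos=1]; count = -6; [pos=2]; count = -9; [idx=4]; count = 0; [pos=0]; count = -3; [pos=1]; count = -6; [pos=2]; count = -9; return 9
after: total = -6; (min(base, limit) != (step * total)) -> true; base = 4; count = 1; [idx=-1]; count = 1; [idx=0]; count = 1; [idx=1]; count = 1; [idx=2]; count = 1; result = 0; [idx=1]; result = 96; [pos=0]; result = 96; [pos=1]; result = 99; [idx=2]; result = 99; [pos=0]; result = 99; [pos=1]; result = 102; [idx=3]; result = 102; [pos=0]; result = 102; [pos=1]; result = 105; [idx=4]; result = 105; [pos=0]; result = 105; [pos=1]; result = 108; [idx=5]; result = 108; [pos=0]; result = 108; [pos=1]; result = 111; return 36
9 against 36: the behavior changed.
verdict: not equivalent; witness: base=-4, step=-4, limit=-3


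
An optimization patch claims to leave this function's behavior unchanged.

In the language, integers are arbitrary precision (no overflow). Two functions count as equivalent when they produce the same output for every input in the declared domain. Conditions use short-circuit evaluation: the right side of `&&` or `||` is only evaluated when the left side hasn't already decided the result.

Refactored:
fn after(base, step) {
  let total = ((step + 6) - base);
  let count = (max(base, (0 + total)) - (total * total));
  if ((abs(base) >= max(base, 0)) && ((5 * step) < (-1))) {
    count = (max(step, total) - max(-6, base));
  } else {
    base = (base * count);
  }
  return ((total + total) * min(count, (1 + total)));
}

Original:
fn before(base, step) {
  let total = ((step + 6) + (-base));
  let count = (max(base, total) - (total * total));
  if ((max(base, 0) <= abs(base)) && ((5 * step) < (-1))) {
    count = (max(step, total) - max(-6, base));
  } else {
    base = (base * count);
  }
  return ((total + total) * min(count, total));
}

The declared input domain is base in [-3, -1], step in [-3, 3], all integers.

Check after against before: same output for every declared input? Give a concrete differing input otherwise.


Evaluate both at base=-3, step=-3.
before: total = 6; count = -30; ((max(base, 0) <= abs(base)) && ((5 * step) < (-1))) -> true; count = 9; return 72
after: total = 6; count = -30; ((abs(base) >= max(base, 0)) && ((5 * step) < (-1))) -> true; count = 9; return 84
72 != 84, so the rewrite changes behavior.
verdict: not equivalent; witness: base=-3, step=-3


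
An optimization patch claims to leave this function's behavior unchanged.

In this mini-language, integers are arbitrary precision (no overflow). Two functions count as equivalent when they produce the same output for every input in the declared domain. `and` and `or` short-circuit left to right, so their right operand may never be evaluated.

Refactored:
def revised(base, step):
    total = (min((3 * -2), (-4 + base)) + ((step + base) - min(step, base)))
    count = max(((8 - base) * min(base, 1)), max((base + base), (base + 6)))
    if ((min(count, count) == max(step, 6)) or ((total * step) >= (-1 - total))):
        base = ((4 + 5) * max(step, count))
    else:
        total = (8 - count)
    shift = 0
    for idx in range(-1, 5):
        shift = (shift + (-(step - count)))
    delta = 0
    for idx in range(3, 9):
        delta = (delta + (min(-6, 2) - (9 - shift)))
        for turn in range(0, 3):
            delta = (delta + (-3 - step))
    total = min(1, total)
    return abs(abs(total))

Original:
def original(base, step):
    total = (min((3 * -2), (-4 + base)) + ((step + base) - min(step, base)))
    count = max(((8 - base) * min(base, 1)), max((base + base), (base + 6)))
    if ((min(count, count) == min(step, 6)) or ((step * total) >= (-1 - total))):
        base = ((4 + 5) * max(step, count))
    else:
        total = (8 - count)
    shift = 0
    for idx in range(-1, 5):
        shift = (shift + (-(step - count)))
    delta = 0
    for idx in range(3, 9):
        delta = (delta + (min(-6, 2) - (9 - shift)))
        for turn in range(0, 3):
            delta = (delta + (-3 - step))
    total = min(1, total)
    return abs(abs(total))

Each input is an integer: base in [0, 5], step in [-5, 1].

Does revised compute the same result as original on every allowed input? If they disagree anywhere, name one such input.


Take base=0, step=0.
original: total := -6 | count := 6 | ((min(count, count) == min(step, 6)) or ((step * total) >= (-1 - total))): false | total := 2 | shift := 0 | iter idx=-1: | shift := 6 | iter idx=0: | shift := 12 | iter idx=1: | shift := 18 | iter idx=2: | shift := 24 | iter idx=3: | shift := 30 | iter idx=4: | shift := 36 | delta := 0 | iter idx=3: | delta := 21 | iter turn=0: | delta := 18 | iter turn=1: | delta := 15 | iter turn=2: | delta := 12 | iter idx=4: | delta := 33 | iter turn=0: | delta := 30 | iter turn=1: | delta := 27 | iter turn=2: | delta := 24 | iter idx=5: | delta := 45 | iter turn=0: | delta := 42 | iter turn=1: | delta := 39 | iter turn=2: | delta := 36 | iter idx=6: | delta := 57 | iter turn=0: | delta := 54 | iter turn=1: | delta := 51 | iter turn=2: | delta := 48 | iter idx=7: | delta := 69 | iter turn=0: | delta := 66 | iter turn=1: | delta := 63 | iter turn=2: | delta := 60 | iter idx=8: | delta := 81 | iter turn=0: | delta := 78 | iter turn=1: | delta := 75 | iter turn=2: | delta := 72 | total := 1 | result 1
revised: total := -6 | count := 6 | ((min(count, count) == max(step, 6)) or ((total * step) >= (-1 - total))): true | base := 54 | shift := 0 | iter idx=-1: | shift := 6 | iter idx=0: | shift := 12 | iter idx=1: | shift := 18 | iter idx=2: | shift := 24 | iter idx=3: | shift := 30 | iter idx=4: | shift := 36 | delta := 0 | iter idx=3: | delta := 21 | iter turn=0: | delta := 18 | iter turn=1: | delta := 15 | iter turn=2: | delta := 12 | iter idx=4: | delta := 33 | iter turn=0: | delta := 30 | iter turn=1: | delta := 27 | iter turn=2: | delta := 24 | iter idx=5: | delta := 45 | iter turn=0: | delta := 42 | iter turn=1: | delta := 39 | iter turn=2: | delta := 36 | iter idx=6: | delta := 57 | iter turn=0: | delta := 54 | iter turn=1: | delta := 51 | iter turn=2: | delta := 48 | iter idx=7: | delta := 69 | iter turn=0: | delta := 66 | iter turn=1: | delta := 63 | iter turn=2: | delta := 60 | iter idx=8: | delta := 81 | iter turn=0: | delta := 78 | iter turn=1: | delta := 75 | iter turn=2: | delta := 72 | total := -6 | result 6
1 against 6: the behavior changed.
verdict: not equivalent; witness: base=0, step=0


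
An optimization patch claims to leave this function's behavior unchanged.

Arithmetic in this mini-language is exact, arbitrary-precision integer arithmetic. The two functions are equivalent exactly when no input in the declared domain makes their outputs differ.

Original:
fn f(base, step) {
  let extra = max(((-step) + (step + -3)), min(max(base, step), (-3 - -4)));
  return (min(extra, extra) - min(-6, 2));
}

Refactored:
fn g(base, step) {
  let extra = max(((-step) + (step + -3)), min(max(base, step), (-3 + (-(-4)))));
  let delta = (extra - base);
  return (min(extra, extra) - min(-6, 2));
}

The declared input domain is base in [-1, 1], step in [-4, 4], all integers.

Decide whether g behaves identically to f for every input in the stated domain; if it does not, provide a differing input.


This is a faithful refactor — local variable names differ; and statement counts differ; and arithmetic usage differs, but the computed results match everywhere.
One worked example (base=0, step=4) — f: extra=1, then returns 7; g: extra=1, then delta=1, then returns 7; agreement on 7.
Every one of the 27 inputs gives matching results.
verdict: equivalent


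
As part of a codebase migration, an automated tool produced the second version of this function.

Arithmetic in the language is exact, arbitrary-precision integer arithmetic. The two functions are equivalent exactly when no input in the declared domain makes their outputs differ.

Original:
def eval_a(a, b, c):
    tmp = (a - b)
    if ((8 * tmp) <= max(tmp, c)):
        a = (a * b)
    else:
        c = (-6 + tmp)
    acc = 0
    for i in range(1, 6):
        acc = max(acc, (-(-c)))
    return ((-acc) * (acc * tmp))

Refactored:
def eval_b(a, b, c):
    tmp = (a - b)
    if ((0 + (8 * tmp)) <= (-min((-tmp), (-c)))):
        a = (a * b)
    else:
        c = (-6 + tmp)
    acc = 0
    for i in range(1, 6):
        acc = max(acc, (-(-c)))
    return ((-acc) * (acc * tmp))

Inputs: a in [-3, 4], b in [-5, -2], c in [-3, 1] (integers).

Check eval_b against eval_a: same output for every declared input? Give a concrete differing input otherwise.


The two versions differ — the changes include arithmetic usage differs, min/max/abs usage differs, constant usage differs.
One worked example (a=-3, b=-2, c=0) — eval_a: tmp=-1, then ((8 * tmp) <= max(tmp, c)) is true, then a=6, then acc=0, then (i=1), then acc=0, then (i=2), then acc=0, then (i=3), then acc=0, then (i=4), then acc=0, then (i=5), then acc=0, then returns 0; eval_b: tmp=-1, then ((0 + (8 * tmp)) <= (-min((-tmp), (-c)))) is true, then a=6, then acc=0, then (i=1), then acc=0, then (i=2), then acc=0, then (i=3), then acc=0, then (i=4), then acc=0, then (i=5), then acc=0, then returns 0; agreement on 0.
Across all 160 domain points the two functions coincide.
verdict: equivalent


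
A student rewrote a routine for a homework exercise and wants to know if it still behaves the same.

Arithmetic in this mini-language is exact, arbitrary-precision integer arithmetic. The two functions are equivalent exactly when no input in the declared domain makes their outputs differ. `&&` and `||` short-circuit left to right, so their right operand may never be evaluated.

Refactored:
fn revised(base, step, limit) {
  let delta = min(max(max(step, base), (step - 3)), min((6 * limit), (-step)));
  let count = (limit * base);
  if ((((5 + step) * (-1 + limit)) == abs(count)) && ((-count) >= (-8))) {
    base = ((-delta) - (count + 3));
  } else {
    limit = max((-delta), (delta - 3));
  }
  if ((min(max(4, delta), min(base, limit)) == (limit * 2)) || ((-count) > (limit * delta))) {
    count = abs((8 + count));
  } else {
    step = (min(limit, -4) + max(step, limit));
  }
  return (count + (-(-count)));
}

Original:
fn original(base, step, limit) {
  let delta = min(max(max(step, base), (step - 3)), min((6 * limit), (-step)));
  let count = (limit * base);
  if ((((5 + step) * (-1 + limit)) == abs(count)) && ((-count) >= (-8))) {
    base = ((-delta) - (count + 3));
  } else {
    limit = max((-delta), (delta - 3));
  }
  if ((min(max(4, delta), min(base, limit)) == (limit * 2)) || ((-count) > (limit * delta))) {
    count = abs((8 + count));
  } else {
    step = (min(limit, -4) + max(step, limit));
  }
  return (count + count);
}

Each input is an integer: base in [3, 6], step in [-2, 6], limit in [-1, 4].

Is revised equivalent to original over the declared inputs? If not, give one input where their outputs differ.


Equivalent — the differences include same computation, different form, yet no declared input distinguishes the two.
One worked example (base=4, step=1, limit=0) — original: delta := -1 | count := 0 | ((((5 + step) * (-1 + limit)) == abs(count)) && ((-count) >= (-8))): false | limit := 1 | ((min(max(4, delta), min(base, limit)) == (limit * 2)) || ((-count) > (limit * delta))): true | count := 8 | result 16; revised: delta := -1 | count := 0 | ((((5 + step) * (-1 + limit)) == abs(count)) && ((-count) >= (-8))): false | limit := 1 | ((min(max(4, delta), min(base, limit)) == (limit * 2)) || ((-count) > (limit * delta))): true | count := 8 | result 16; agreement on 16.
Every one of the 216 inputs gives matching results.
verdict: equivalent


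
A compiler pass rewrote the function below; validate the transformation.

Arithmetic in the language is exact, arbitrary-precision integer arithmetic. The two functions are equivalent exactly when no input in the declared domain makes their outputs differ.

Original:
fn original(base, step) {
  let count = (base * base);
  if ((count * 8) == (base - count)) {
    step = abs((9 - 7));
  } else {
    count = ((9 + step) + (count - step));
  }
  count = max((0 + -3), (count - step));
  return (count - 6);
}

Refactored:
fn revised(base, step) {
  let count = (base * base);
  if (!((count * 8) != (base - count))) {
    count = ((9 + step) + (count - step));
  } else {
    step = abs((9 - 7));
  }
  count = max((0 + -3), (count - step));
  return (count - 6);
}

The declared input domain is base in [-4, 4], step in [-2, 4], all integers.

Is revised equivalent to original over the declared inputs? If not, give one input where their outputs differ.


On input base=-4, step=-2, original returns 21 while revised returns 8.
verdict: not equivalent; witness: base=-4, step=-2


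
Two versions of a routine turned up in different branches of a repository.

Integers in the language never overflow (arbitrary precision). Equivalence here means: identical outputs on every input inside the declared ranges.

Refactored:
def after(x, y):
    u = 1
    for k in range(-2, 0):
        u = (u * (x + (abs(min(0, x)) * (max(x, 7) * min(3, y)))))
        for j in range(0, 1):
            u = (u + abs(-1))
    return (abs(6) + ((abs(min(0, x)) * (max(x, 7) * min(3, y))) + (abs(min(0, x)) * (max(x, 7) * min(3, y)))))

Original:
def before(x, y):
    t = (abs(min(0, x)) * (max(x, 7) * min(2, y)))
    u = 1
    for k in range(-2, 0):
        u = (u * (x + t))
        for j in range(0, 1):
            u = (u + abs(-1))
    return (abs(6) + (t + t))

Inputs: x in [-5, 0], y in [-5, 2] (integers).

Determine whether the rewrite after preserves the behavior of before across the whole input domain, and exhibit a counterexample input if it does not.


The edit looks behavioral (`2` became `3`), but over these ranges it never changes the outcome; all 48 inputs agree.
verdict: equivalent


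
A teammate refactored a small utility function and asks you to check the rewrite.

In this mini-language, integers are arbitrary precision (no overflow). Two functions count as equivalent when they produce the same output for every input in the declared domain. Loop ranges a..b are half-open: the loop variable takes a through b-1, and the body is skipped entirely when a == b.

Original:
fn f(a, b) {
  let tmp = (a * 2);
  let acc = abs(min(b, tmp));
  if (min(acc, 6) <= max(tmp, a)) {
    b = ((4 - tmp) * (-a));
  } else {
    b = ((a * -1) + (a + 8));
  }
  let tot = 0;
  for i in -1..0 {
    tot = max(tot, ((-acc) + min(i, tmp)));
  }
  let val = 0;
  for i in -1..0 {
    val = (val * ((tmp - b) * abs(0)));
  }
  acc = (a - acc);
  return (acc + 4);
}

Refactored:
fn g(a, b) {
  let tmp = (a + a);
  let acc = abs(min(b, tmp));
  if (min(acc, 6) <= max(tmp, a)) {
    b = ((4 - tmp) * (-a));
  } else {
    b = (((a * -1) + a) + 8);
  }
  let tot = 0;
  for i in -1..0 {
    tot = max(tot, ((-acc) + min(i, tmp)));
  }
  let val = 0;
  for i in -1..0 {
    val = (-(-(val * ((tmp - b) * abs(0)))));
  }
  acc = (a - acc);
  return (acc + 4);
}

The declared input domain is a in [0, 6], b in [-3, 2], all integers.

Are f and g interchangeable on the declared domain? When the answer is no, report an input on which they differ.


This is a faithful refactor — constant usage differs, and arithmetic usage differs, but the computed results match everywhere.
Tracing a=0, b=0: f: tmp := 0 | acc := 0 | (min(acc, 6) <= max(tmp, a)): true | b := 0 | tot := 0 | iter i=-1: | tot := 0 | val := 0 | iter i=-1: | val := 0 | acc := 0 | result 4 | g: tmp := 0 | acc := 0 | (min(acc, 6) <= max(tmp, a)): true | b := 0 | tot := 0 | iter i=-1: | tot := 0 | val := 0 | iter i=-1: | val := 0 | acc := 0 | result 4 — matching result 4.
Every one of the 42 inputs gives matching results.
verdict: equivalent
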